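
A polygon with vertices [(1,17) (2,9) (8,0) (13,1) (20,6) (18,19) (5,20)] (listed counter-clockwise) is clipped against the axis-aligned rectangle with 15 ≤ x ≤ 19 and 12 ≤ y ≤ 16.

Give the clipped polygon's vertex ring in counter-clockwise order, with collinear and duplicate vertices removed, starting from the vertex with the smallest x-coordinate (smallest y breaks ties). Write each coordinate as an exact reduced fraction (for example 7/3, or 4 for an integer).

Clipped polygon: [(15,12) (19,12) (19,25/2) (240/13,16) (15,16)]

1. After x ≥ 15: [(15,17/7) (20,6) (18,19) (15,250/13)]
2. After x ≤ 19: [(15,17/7) (19,37/7) (19,25/2) (18,19) (15,250/13)]
3. After y ≥ 12: [(15,12) (19,12) (19,25/2) (18,19) (15,250/13)]
4. After y ≤ 16: [(15,16) (15,12) (19,12) (19,25/2) (240/13,16)]
5. Canonical ring: [(15,12) (19,12) (19,25/2) (240/13,16) (15,16)]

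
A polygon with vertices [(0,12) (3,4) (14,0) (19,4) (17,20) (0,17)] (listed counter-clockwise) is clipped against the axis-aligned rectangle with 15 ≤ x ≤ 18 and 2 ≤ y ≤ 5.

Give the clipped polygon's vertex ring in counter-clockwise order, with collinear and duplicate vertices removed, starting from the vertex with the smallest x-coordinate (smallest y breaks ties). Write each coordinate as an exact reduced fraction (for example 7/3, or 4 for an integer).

Clipped polygon: [(15,2) (33/2,2) (18,16/5) (18,5) (15,5)]

1. After x ≥ 15: [(15,4/5) (19,4) (17,20) (15,334/17)]
2. After x ≤ 18: [(15,4/5) (18,16/5) (18,12) (17,20) (15,334/17)]
3. After y ≥ 2: [(15,2) (33/2,2) (18,16/5) (18,12) (17,20) (15,334/17)]
4. After y ≤ 5: [(15,5) (15,2) (33/2,2) (18,16/5) (18,5)]
5. Canonical ring: [(15,2) (33/2,2) (18,16/5) (18,5) (15,5)]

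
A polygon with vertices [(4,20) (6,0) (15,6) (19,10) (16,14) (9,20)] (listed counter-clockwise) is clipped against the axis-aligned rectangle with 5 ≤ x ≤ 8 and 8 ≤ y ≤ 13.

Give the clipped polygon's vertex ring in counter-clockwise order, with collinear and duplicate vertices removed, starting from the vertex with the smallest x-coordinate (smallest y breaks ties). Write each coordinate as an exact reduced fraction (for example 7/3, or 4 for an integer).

1. After x ≥ 5: [(5,20) (5,10) (6,0) (15,6) (19,10) (16,14) (9,20)]
2. After x ≤ 8: [(8,20) (5,20) (5,10) (6,0) (8,4/3)]
3. After y ≥ 8: [(8,8) (8,20) (5,20) (5,10) (26/5,8)]
4. After y ≤ 13: [(8,8) (8,13) (5,13) (5,10) (26/5,8)]
5. Canonical ring: [(5,10) (26/5,8) (8,8) (8,13) (5,13)]

Clipped polygon: [(5,10) (26/5,8) (8,8) (8,13) (5,13)]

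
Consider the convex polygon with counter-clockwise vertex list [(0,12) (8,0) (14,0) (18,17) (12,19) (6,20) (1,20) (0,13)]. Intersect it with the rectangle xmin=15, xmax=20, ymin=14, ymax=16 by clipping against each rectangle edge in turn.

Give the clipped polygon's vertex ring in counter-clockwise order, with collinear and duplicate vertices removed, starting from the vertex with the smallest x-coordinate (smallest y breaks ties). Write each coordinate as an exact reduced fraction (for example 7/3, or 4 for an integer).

1. After x ≥ 15: [(15,17/4) (18,17) (15,18)]
2. After x ≤ 20: [(15,17/4) (18,17) (15,18)]
3. After y ≥ 14: [(15,14) (294/17,14) (18,17) (15,18)]
4. After y ≤ 16: [(15,16) (15,14) (294/17,14) (302/17,16)]
5. Canonical ring: [(15,14) (294/17,14) (302/17,16) (15,16)]

Clipped polygon: [(15,14) (294/17,14) (302/17,16) (15,16)]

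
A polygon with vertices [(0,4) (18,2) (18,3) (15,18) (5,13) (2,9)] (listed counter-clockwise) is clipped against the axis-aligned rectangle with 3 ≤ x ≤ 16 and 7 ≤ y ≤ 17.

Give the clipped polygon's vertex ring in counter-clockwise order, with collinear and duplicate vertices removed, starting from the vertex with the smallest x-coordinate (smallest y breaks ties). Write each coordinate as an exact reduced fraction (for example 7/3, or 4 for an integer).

1. After x ≥ 3: [(3,11/3) (18,2) (18,3) (15,18) (5,13) (3,31/3)]
2. After x ≤ 16: [(3,11/3) (16,20/9) (16,13) (15,18) (5,13) (3,31/3)]
3. After y ≥ 7: [(3,7) (16,7) (16,13) (15,18) (5,13) (3,31/3)]
4. After y ≤ 17: [(3,7) (16,7) (16,13) (76/5,17) (13,17) (5,13) (3,31/3)]
5. Canonical ring: [(3,7) (16,7) (16,13) (76/5,17) (13,17) (5,13) (3,31/3)]

Clipped polygon: [(3,7) (16,7) (16,13) (76/5,17) (13,17) (5,13) (3,31/3)]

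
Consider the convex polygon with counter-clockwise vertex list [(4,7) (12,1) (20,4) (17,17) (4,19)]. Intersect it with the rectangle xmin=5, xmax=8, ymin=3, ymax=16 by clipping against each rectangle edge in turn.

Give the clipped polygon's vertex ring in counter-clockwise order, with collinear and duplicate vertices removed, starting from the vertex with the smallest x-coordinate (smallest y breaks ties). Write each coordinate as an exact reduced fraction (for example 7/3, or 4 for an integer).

1. After x ≥ 5: [(5,25/4) (12,1) (20,4) (17,17) (5,245/13)]
2. After x ≤ 8: [(5,25/4) (8,4) (8,239/13) (5,245/13)]
3. After y ≥ 3: [(5,25/4) (8,4) (8,239/13) (5,245/13)]
4. After y ≤ 16: [(5,16) (5,25/4) (8,4) (8,16)]
5. Canonical ring: [(5,25/4) (8,4) (8,16) (5,16)]

Clipped polygon: [(5,25/4) (8,4) (8,16) (5,16)]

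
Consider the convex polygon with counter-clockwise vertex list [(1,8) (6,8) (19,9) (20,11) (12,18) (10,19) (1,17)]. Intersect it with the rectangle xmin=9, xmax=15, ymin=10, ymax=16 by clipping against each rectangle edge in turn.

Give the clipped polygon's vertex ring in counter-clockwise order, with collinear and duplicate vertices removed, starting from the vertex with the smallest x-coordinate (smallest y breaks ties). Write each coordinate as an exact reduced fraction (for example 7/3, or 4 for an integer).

Clipped polygon: [(9,10) (15,10) (15,123/8) (100/7,16) (9,16)]

1. After x ≥ 9: [(9,107/13) (19,9) (20,11) (12,18) (10,19) (9,169/9)]
2. After x ≤ 15: [(9,107/13) (15,113/13) (15,123/8) (12,18) (10,19) (9,169/9)]
3. After y ≥ 10: [(9,10) (15,10) (15,123/8) (12,18) (10,19) (9,169/9)]
4. After y ≤ 16: [(9,16) (9,10) (15,10) (15,123/8) (100/7,16)]
5. Canonical ring: [(9,10) (15,10) (15,123/8) (100/7,16) (9,16)]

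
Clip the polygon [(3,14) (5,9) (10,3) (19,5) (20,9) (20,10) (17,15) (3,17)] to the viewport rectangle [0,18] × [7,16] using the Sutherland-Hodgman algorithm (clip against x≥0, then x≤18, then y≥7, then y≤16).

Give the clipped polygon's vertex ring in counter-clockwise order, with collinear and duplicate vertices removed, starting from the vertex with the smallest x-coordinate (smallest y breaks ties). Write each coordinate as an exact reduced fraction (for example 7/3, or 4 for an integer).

1. After x ≥ 0: [(3,14) (5,9) (10,3) (19,5) (20,9) (20,10) (17,15) (3,17)]
2. After x ≤ 18: [(3,14) (5,9) (10,3) (18,43/9) (18,40/3) (17,15) (3,17)]
3. After y ≥ 7: [(3,14) (5,9) (20/3,7) (18,7) (18,40/3) (17,15) (3,17)]
4. After y ≤ 16: [(3,16) (3,14) (5,9) (20/3,7) (18,7) (18,40/3) (17,15) (10,16)]
5. Canonical ring: [(3,14) (5,9) (20/3,7) (18,7) (18,40/3) (17,15) (10,16) (3,16)]

Clipped polygon: [(3,14) (5,9) (20/3,7) (18,7) (18,40/3) (17,15) (10,16) (3,16)]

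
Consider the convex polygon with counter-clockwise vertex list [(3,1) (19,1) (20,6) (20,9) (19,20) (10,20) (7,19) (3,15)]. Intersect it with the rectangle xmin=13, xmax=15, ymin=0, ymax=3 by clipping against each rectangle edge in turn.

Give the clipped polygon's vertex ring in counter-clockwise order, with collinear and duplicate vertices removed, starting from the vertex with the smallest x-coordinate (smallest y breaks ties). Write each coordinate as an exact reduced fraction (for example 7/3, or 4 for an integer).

1. After x ≥ 13: [(13,1) (19,1) (20,6) (20,9) (19,20) (13,20)]
2. After x ≤ 15: [(13,1) (15,1) (15,20) (13,20)]
3. After y ≥ 0: [(13,1) (15,1) (15,20) (13,20)]
4. After y ≤ 3: [(13,3) (13,1) (15,1) (15,3)]
5. Canonical ring: [(13,1) (15,1) (15,3) (13,3)]

Clipped polygon: [(13,1) (15,1) (15,3) (13,3)]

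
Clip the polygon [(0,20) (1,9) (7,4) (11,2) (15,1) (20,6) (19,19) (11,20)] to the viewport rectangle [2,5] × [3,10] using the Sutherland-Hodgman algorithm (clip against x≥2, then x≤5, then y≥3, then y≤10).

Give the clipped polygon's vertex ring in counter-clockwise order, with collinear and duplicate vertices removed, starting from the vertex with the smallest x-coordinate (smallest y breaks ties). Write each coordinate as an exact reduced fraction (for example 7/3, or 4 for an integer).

Clipped polygon: [(2,49/6) (5,17/3) (5,10) (2,10)]

1. After x ≥ 2: [(2,20) (2,49/6) (7,4) (11,2) (15,1) (20,6) (19,19) (11,20)]
2. After x ≤ 5: [(5,20) (2,20) (2,49/6) (5,17/3)]
3. After y ≥ 3: [(5,20) (2,20) (2,49/6) (5,17/3)]
4. After y ≤ 10: [(5,10) (2,10) (2,49/6) (5,17/3)]
5. Canonical ring: [(2,49/6) (5,17/3) (5,10) (2,10)]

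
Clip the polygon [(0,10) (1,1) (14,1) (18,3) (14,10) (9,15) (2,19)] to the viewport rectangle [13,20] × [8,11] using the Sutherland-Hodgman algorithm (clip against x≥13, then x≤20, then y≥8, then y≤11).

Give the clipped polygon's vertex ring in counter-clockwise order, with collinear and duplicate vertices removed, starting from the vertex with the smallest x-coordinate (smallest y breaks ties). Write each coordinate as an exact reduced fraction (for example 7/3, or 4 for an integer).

Clipped polygon: [(13,8) (106/7,8) (14,10) (13,11)]

1. After x ≥ 13: [(13,1) (14,1) (18,3) (14,10) (13,11)]
2. After x ≤ 20: [(13,1) (14,1) (18,3) (14,10) (13,11)]
3. After y ≥ 8: [(13,8) (106/7,8) (14,10) (13,11)]
4. After y ≤ 11: [(13,8) (106/7,8) (14,10) (13,11)]
5. Canonical ring: [(13,8) (106/7,8) (14,10) (13,11)]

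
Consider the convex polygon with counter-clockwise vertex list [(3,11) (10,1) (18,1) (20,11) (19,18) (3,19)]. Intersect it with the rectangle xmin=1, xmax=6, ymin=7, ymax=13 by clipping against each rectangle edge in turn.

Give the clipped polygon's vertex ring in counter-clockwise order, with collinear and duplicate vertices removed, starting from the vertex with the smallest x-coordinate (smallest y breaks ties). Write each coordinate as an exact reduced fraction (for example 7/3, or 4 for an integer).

Clipped polygon: [(3,11) (29/5,7) (6,7) (6,13) (3,13)]

1. After x ≥ 1: [(3,11) (10,1) (18,1) (20,11) (19,18) (3,19)]
2. After x ≤ 6: [(3,11) (6,47/7) (6,301/16) (3,19)]
3. After y ≥ 7: [(3,11) (29/5,7) (6,7) (6,301/16) (3,19)]
4. After y ≤ 13: [(3,13) (3,11) (29/5,7) (6,7) (6,13)]
5. Canonical ring: [(3,11) (29/5,7) (6,7) (6,13) (3,13)]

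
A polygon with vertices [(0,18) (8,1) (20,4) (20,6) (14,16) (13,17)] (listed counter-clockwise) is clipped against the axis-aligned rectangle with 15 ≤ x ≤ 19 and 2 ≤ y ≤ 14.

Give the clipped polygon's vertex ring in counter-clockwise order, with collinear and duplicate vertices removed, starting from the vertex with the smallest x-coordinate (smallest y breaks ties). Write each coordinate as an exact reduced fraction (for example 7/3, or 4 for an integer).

Clipped polygon: [(15,11/4) (19,15/4) (19,23/3) (76/5,14) (15,14)]

1. After x ≥ 15: [(15,11/4) (20,4) (20,6) (15,43/3)]
2. After x ≤ 19: [(15,11/4) (19,15/4) (19,23/3) (15,43/3)]
3. After y ≥ 2: [(15,11/4) (19,15/4) (19,23/3) (15,43/3)]
4. After y ≤ 14: [(15,14) (15,11/4) (19,15/4) (19,23/3) (76/5,14)]
5. Canonical ring: [(15,11/4) (19,15/4) (19,23/3) (76/5,14) (15,14)]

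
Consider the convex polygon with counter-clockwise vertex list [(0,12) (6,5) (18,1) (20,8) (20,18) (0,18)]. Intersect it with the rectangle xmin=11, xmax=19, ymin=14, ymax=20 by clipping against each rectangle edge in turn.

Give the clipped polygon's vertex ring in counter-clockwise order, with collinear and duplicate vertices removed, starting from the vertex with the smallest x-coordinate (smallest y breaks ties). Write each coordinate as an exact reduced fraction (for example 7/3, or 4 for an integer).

1. After x ≥ 11: [(11,10/3) (18,1) (20,8) (20,18) (11,18)]
2. After x ≤ 19: [(11,10/3) (18,1) (19,9/2) (19,18) (11,18)]
3. After y ≥ 14: [(11,14) (19,14) (19,18) (11,18)]
4. After y ≤ 20: [(11,14) (19,14) (19,18) (11,18)]
5. Canonical ring: [(11,14) (19,14) (19,18) (11,18)]

Clipped polygon: [(11,14) (19,14) (19,18) (11,18)]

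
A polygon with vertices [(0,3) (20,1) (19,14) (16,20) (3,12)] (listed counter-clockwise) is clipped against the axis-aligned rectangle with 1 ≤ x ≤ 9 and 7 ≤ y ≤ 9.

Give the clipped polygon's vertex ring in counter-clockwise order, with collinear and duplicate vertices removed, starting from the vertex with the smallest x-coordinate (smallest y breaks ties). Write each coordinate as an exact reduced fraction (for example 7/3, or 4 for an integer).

Clipped polygon: [(4/3,7) (9,7) (9,9) (2,9)]

1. After x ≥ 1: [(1,6) (1,29/10) (20,1) (19,14) (16,20) (3,12)]
2. After x ≤ 9: [(1,6) (1,29/10) (9,21/10) (9,204/13) (3,12)]
3. After y ≥ 7: [(4/3,7) (9,7) (9,204/13) (3,12)]
4. After y ≤ 9: [(2,9) (4/3,7) (9,7) (9,9)]
5. Canonical ring: [(4/3,7) (9,7) (9,9) (2,9)]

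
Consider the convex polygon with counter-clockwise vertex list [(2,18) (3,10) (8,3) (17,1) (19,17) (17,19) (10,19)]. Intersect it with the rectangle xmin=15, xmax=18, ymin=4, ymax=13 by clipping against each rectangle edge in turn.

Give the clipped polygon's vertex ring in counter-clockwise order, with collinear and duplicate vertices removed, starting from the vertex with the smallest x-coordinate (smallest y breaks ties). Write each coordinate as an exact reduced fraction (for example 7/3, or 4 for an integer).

Clipped polygon: [(15,4) (139/8,4) (18,9) (18,13) (15,13)]

1. After x ≥ 15: [(15,13/9) (17,1) (19,17) (17,19) (15,19)]
2. After x ≤ 18: [(15,13/9) (17,1) (18,9) (18,18) (17,19) (15,19)]
3. After y ≥ 4: [(15,4) (139/8,4) (18,9) (18,18) (17,19) (15,19)]
4. After y ≤ 13: [(15,13) (15,4) (139/8,4) (18,9) (18,13)]
5. Canonical ring: [(15,4) (139/8,4) (18,9) (18,13) (15,13)]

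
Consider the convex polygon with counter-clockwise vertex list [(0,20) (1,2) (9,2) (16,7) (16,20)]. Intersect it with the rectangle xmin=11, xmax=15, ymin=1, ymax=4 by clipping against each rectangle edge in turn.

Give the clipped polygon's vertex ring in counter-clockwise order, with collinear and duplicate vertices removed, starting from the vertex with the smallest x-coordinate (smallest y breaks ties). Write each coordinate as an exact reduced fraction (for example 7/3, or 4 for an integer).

1. After x ≥ 11: [(11,20) (11,24/7) (16,7) (16,20)]
2. After x ≤ 15: [(15,20) (11,20) (11,24/7) (15,44/7)]
3. After y ≥ 1: [(15,20) (11,20) (11,24/7) (15,44/7)]
4. After y ≤ 4: [(11,4) (11,24/7) (59/5,4)]
5. Canonical ring: [(11,24/7) (59/5,4) (11,4)]

Clipped polygon: [(11,24/7) (59/5,4) (11,4)]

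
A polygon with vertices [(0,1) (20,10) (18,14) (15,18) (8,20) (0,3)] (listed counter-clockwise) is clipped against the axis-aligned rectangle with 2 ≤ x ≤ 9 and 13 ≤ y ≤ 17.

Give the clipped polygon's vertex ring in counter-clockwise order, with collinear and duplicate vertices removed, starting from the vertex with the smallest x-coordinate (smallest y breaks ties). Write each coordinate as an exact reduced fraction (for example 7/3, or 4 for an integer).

Clipped polygon: [(80/17,13) (9,13) (9,17) (112/17,17)]

1. After x ≥ 2: [(2,19/10) (20,10) (18,14) (15,18) (8,20) (2,29/4)]
2. After x ≤ 9: [(2,19/10) (9,101/20) (9,138/7) (8,20) (2,29/4)]
3. After y ≥ 13: [(9,13) (9,138/7) (8,20) (80/17,13)]
4. After y ≤ 17: [(9,13) (9,17) (112/17,17) (80/17,13)]
5. Canonical ring: [(80/17,13) (9,13) (9,17) (112/17,17)]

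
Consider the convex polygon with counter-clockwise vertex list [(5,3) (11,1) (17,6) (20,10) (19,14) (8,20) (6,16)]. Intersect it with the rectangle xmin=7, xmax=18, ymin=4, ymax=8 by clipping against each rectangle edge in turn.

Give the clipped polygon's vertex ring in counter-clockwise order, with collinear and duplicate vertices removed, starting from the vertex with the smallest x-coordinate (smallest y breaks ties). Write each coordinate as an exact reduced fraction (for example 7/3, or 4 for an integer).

Clipped polygon: [(7,4) (73/5,4) (17,6) (18,22/3) (18,8) (7,8)]

1. After x ≥ 7: [(7,7/3) (11,1) (17,6) (20,10) (19,14) (8,20) (7,18)]
2. After x ≤ 18: [(7,7/3) (11,1) (17,6) (18,22/3) (18,160/11) (8,20) (7,18)]
3. After y ≥ 4: [(7,4) (73/5,4) (17,6) (18,22/3) (18,160/11) (8,20) (7,18)]
4. After y ≤ 8: [(7,8) (7,4) (73/5,4) (17,6) (18,22/3) (18,8)]
5. Canonical ring: [(7,4) (73/5,4) (17,6) (18,22/3) (18,8) (7,8)]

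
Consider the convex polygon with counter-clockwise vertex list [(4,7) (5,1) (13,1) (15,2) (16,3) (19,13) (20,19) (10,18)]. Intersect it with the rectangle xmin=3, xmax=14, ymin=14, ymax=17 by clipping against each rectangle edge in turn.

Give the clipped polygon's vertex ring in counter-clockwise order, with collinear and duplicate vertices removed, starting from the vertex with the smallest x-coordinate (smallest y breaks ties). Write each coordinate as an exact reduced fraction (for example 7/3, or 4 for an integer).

1. After x ≥ 3: [(4,7) (5,1) (13,1) (15,2) (16,3) (19,13) (20,19) (10,18)]
2. After x ≤ 14: [(4,7) (5,1) (13,1) (14,3/2) (14,92/5) (10,18)]
3. After y ≥ 14: [(86/11,14) (14,14) (14,92/5) (10,18)]
4. After y ≤ 17: [(104/11,17) (86/11,14) (14,14) (14,17)]
5. Canonical ring: [(86/11,14) (14,14) (14,17) (104/11,17)]

Clipped polygon: [(86/11,14) (14,14) (14,17) (104/11,17)]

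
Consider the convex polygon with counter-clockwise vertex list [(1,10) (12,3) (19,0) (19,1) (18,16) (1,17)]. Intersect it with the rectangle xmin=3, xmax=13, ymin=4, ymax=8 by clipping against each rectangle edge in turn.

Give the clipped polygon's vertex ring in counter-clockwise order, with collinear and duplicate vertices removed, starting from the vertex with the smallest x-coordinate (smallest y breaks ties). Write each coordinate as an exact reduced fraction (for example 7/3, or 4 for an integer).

1. After x ≥ 3: [(3,96/11) (12,3) (19,0) (19,1) (18,16) (3,287/17)]
2. After x ≤ 13: [(3,96/11) (12,3) (13,18/7) (13,277/17) (3,287/17)]
3. After y ≥ 4: [(3,96/11) (73/7,4) (13,4) (13,277/17) (3,287/17)]
4. After y ≤ 8: [(29/7,8) (73/7,4) (13,4) (13,8)]
5. Canonical ring: [(29/7,8) (73/7,4) (13,4) (13,8)]

Clipped polygon: [(29/7,8) (73/7,4) (13,4) (13,8)]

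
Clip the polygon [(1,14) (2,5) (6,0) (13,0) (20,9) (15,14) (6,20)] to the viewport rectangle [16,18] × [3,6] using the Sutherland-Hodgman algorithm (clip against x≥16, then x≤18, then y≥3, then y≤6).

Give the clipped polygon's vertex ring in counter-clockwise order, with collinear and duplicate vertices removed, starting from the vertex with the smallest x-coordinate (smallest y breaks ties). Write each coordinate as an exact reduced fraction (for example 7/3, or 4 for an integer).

Clipped polygon: [(16,27/7) (53/3,6) (16,6)]

1. After x ≥ 16: [(16,27/7) (20,9) (16,13)]
2. After x ≤ 18: [(16,27/7) (18,45/7) (18,11) (16,13)]
3. After y ≥ 3: [(16,27/7) (18,45/7) (18,11) (16,13)]
4. After y ≤ 6: [(16,6) (16,27/7) (53/3,6)]
5. Canonical ring: [(16,27/7) (53/3,6) (16,6)]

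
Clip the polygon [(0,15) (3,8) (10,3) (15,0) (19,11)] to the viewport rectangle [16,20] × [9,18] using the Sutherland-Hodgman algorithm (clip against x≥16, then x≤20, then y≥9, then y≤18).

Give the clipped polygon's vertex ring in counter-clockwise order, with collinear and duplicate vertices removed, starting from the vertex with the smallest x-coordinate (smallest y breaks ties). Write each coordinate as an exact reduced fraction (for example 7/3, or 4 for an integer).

Clipped polygon: [(16,9) (201/11,9) (19,11) (16,221/19)]

1. After x ≥ 16: [(16,221/19) (16,11/4) (19,11)]
2. After x ≤ 20: [(16,221/19) (16,11/4) (19,11)]
3. After y ≥ 9: [(16,221/19) (16,9) (201/11,9) (19,11)]
4. After y ≤ 18: [(16,221/19) (16,9) (201/11,9) (19,11)]
5. Canonical ring: [(16,9) (201/11,9) (19,11) (16,221/19)]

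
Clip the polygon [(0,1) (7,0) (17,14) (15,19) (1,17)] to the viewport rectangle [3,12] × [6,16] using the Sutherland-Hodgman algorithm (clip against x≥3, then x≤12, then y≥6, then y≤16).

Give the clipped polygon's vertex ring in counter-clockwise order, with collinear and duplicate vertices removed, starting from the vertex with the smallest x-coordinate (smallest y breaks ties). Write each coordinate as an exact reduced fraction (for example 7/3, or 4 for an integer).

Clipped polygon: [(3,6) (79/7,6) (12,7) (12,16) (3,16)]

1. After x ≥ 3: [(3,4/7) (7,0) (17,14) (15,19) (3,121/7)]
2. After x ≤ 12: [(3,4/7) (7,0) (12,7) (12,130/7) (3,121/7)]
3. After y ≥ 6: [(3,6) (79/7,6) (12,7) (12,130/7) (3,121/7)]
4. After y ≤ 16: [(3,16) (3,6) (79/7,6) (12,7) (12,16)]
5. Canonical ring: [(3,6) (79/7,6) (12,7) (12,16) (3,16)]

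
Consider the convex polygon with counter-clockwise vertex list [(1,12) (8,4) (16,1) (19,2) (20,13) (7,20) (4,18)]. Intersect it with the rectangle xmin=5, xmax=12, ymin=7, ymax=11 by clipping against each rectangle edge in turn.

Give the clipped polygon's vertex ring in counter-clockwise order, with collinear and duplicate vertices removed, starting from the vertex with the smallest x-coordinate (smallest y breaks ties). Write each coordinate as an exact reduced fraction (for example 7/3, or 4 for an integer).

1. After x ≥ 5: [(5,52/7) (8,4) (16,1) (19,2) (20,13) (7,20) (5,56/3)]
2. After x ≤ 12: [(5,52/7) (8,4) (12,5/2) (12,225/13) (7,20) (5,56/3)]
3. After y ≥ 7: [(5,52/7) (43/8,7) (12,7) (12,225/13) (7,20) (5,56/3)]
4. After y ≤ 11: [(5,11) (5,52/7) (43/8,7) (12,7) (12,11)]
5. Canonical ring: [(5,52/7) (43/8,7) (12,7) (12,11) (5,11)]

Clipped polygon: [(5,52/7) (43/8,7) (12,7) (12,11) (5,11)]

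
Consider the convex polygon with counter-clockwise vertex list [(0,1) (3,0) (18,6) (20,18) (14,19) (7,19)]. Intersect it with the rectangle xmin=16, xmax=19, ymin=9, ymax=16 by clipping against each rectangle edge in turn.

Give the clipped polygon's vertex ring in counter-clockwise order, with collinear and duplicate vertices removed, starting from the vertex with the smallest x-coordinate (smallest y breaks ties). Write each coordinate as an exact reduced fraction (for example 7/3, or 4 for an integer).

Clipped polygon: [(16,9) (37/2,9) (19,12) (19,16) (16,16)]

1. After x ≥ 16: [(16,26/5) (18,6) (20,18) (16,56/3)]
2. After x ≤ 19: [(16,26/5) (18,6) (19,12) (19,109/6) (16,56/3)]
3. After y ≥ 9: [(16,9) (37/2,9) (19,12) (19,109/6) (16,56/3)]
4. After y ≤ 16: [(16,16) (16,9) (37/2,9) (19,12) (19,16)]
5. Canonical ring: [(16,9) (37/2,9) (19,12) (19,16) (16,16)]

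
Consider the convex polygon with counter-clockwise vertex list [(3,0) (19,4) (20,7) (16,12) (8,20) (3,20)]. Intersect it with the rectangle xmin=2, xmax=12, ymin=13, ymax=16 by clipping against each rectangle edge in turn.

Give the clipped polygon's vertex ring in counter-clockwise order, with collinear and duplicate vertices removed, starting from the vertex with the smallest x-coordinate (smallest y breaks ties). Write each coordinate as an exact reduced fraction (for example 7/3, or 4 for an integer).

Clipped polygon: [(3,13) (12,13) (12,16) (3,16)]

1. After x ≥ 2: [(3,0) (19,4) (20,7) (16,12) (8,20) (3,20)]
2. After x ≤ 12: [(3,0) (12,9/4) (12,16) (8,20) (3,20)]
3. After y ≥ 13: [(3,13) (12,13) (12,16) (8,20) (3,20)]
4. After y ≤ 16: [(3,16) (3,13) (12,13) (12,16) (12,16)]
5. Canonical ring: [(3,13) (12,13) (12,16) (3,16)]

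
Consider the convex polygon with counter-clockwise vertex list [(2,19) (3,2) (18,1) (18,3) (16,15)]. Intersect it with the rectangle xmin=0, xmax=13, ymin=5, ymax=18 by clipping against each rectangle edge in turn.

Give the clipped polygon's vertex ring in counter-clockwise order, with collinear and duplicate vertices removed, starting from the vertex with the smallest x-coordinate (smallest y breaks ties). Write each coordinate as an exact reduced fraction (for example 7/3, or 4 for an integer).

1. After x ≥ 0: [(2,19) (3,2) (18,1) (18,3) (16,15)]
2. After x ≤ 13: [(13,111/7) (2,19) (3,2) (13,4/3)]
3. After y ≥ 5: [(13,5) (13,111/7) (2,19) (48/17,5)]
4. After y ≤ 18: [(13,5) (13,111/7) (11/2,18) (35/17,18) (48/17,5)]
5. Canonical ring: [(35/17,18) (48/17,5) (13,5) (13,111/7) (11/2,18)]

Clipped polygon: [(35/17,18) (48/17,5) (13,5) (13,111/7) (11/2,18)]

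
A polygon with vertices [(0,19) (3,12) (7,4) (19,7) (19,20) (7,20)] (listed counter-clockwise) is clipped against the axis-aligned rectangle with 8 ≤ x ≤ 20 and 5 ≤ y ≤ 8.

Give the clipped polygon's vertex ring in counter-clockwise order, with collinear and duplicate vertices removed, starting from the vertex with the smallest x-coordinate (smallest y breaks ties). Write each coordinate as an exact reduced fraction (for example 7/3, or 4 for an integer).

1. After x ≥ 8: [(8,17/4) (19,7) (19,20) (8,20)]
2. After x ≤ 20: [(8,17/4) (19,7) (19,20) (8,20)]
3. After y ≥ 5: [(8,5) (11,5) (19,7) (19,20) (8,20)]
4. After y ≤ 8: [(8,8) (8,5) (11,5) (19,7) (19,8)]
5. Canonical ring: [(8,5) (11,5) (19,7) (19,8) (8,8)]

Clipped polygon: [(8,5) (11,5) (19,7) (19,8) (8,8)]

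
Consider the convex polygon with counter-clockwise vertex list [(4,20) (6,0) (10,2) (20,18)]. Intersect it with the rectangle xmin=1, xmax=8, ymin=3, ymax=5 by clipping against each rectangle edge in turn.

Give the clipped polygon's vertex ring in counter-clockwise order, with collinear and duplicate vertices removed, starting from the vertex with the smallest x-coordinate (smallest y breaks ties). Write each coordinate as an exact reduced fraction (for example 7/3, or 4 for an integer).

1. After x ≥ 1: [(4,20) (6,0) (10,2) (20,18)]
2. After x ≤ 8: [(8,39/2) (4,20) (6,0) (8,1)]
3. After y ≥ 3: [(8,3) (8,39/2) (4,20) (57/10,3)]
4. After y ≤ 5: [(8,3) (8,5) (11/2,5) (57/10,3)]
5. Canonical ring: [(11/2,5) (57/10,3) (8,3) (8,5)]

Clipped polygon: [(11/2,5) (57/10,3) (8,3) (8,5)]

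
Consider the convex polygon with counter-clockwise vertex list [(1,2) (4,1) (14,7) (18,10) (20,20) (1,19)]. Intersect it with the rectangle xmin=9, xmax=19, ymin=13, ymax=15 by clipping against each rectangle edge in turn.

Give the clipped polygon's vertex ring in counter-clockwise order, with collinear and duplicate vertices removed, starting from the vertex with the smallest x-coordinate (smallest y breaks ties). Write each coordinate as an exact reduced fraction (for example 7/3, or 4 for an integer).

Clipped polygon: [(9,13) (93/5,13) (19,15) (9,15)]

1. After x ≥ 9: [(9,4) (14,7) (18,10) (20,20) (9,369/19)]
2. After x ≤ 19: [(9,4) (14,7) (18,10) (19,15) (19,379/19) (9,369/19)]
3. After y ≥ 13: [(9,13) (93/5,13) (19,15) (19,379/19) (9,369/19)]
4. After y ≤ 15: [(9,15) (9,13) (93/5,13) (19,15) (19,15)]
5. Canonical ring: [(9,13) (93/5,13) (19,15) (9,15)]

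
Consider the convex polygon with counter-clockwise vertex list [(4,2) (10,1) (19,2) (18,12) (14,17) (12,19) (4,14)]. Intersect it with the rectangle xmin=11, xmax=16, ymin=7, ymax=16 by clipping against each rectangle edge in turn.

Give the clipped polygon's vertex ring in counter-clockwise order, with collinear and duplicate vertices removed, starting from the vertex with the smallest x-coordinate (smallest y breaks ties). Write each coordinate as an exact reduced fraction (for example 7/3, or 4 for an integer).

Clipped polygon: [(11,7) (16,7) (16,29/2) (74/5,16) (11,16)]

1. After x ≥ 11: [(11,10/9) (19,2) (18,12) (14,17) (12,19) (11,147/8)]
2. After x ≤ 16: [(11,10/9) (16,5/3) (16,29/2) (14,17) (12,19) (11,147/8)]
3. After y ≥ 7: [(11,7) (16,7) (16,29/2) (14,17) (12,19) (11,147/8)]
4. After y ≤ 16: [(11,16) (11,7) (16,7) (16,29/2) (74/5,16)]
5. Canonical ring: [(11,7) (16,7) (16,29/2) (74/5,16) (11,16)]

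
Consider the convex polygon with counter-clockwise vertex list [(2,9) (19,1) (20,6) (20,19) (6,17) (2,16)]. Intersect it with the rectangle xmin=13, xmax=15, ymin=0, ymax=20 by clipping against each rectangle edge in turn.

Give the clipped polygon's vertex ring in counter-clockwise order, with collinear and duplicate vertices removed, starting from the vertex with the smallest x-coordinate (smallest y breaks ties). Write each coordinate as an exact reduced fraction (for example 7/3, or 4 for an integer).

Clipped polygon: [(13,65/17) (15,49/17) (15,128/7) (13,18)]

1. After x ≥ 13: [(13,65/17) (19,1) (20,6) (20,19) (13,18)]
2. After x ≤ 15: [(13,65/17) (15,49/17) (15,128/7) (13,18)]
3. After y ≥ 0: [(13,65/17) (15,49/17) (15,128/7) (13,18)]
4. After y ≤ 20: [(13,65/17) (15,49/17) (15,128/7) (13,18)]
5. Canonical ring: [(13,65/17) (15,49/17) (15,128/7) (13,18)]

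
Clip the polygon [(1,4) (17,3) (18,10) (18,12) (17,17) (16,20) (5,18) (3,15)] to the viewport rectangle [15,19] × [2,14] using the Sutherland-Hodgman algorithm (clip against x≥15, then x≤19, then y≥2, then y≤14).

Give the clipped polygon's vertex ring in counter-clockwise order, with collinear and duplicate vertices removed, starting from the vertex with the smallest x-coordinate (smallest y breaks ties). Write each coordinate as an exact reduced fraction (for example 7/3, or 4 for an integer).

Clipped polygon: [(15,25/8) (17,3) (18,10) (18,12) (88/5,14) (15,14)]

1. After x ≥ 15: [(15,25/8) (17,3) (18,10) (18,12) (17,17) (16,20) (15,218/11)]
2. After x ≤ 19: [(15,25/8) (17,3) (18,10) (18,12) (17,17) (16,20) (15,218/11)]
3. After y ≥ 2: [(15,25/8) (17,3) (18,10) (18,12) (17,17) (16,20) (15,218/11)]
4. After y ≤ 14: [(15,14) (15,25/8) (17,3) (18,10) (18,12) (88/5,14)]
5. Canonical ring: [(15,25/8) (17,3) (18,10) (18,12) (88/5,14) (15,14)]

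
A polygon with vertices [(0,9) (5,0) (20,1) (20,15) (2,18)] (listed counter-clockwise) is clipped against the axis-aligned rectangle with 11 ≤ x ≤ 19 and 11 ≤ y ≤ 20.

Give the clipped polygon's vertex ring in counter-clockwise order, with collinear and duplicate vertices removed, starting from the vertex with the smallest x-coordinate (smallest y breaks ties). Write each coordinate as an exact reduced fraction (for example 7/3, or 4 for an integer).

Clipped polygon: [(11,11) (19,11) (19,91/6) (11,33/2)]

1. After x ≥ 11: [(11,2/5) (20,1) (20,15) (11,33/2)]
2. After x ≤ 19: [(11,2/5) (19,14/15) (19,91/6) (11,33/2)]
3. After y ≥ 11: [(11,11) (19,11) (19,91/6) (11,33/2)]
4. After y ≤ 20: [(11,11) (19,11) (19,91/6) (11,33/2)]
5. Canonical ring: [(11,11) (19,11) (19,91/6) (11,33/2)]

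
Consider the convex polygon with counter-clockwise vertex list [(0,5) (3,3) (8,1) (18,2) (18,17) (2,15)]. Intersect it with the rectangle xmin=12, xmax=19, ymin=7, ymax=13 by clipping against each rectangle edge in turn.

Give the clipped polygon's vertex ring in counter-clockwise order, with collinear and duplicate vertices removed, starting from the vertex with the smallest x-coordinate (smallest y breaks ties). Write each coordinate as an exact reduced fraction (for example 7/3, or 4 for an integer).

Clipped polygon: [(12,7) (18,7) (18,13) (12,13)]

1. After x ≥ 12: [(12,7/5) (18,2) (18,17) (12,65/4)]
2. After x ≤ 19: [(12,7/5) (18,2) (18,17) (12,65/4)]
3. After y ≥ 7: [(12,7) (18,7) (18,17) (12,65/4)]
4. After y ≤ 13: [(12,13) (12,7) (18,7) (18,13)]
5. Canonical ring: [(12,7) (18,7) (18,13) (12,13)]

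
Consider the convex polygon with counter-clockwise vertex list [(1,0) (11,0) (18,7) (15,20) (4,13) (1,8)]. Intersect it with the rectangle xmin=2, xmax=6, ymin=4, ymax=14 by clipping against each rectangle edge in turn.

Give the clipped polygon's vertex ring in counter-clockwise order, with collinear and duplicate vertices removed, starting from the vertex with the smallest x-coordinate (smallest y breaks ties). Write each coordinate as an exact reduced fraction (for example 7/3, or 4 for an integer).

Clipped polygon: [(2,4) (6,4) (6,14) (39/7,14) (4,13) (2,29/3)]

1. After x ≥ 2: [(2,0) (11,0) (18,7) (15,20) (4,13) (2,29/3)]
2. After x ≤ 6: [(2,0) (6,0) (6,157/11) (4,13) (2,29/3)]
3. After y ≥ 4: [(2,4) (6,4) (6,157/11) (4,13) (2,29/3)]
4. After y ≤ 14: [(2,4) (6,4) (6,14) (39/7,14) (4,13) (2,29/3)]
5. Canonical ring: [(2,4) (6,4) (6,14) (39/7,14) (4,13) (2,29/3)]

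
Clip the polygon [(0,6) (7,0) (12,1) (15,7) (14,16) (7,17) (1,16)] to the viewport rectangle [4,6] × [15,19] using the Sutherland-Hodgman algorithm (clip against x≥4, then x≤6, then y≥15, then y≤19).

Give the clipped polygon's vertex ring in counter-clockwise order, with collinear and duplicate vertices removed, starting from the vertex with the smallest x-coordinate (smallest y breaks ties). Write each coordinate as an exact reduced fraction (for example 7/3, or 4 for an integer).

Clipped polygon: [(4,15) (6,15) (6,101/6) (4,33/2)]

1. After x ≥ 4: [(4,18/7) (7,0) (12,1) (15,7) (14,16) (7,17) (4,33/2)]
2. After x ≤ 6: [(4,18/7) (6,6/7) (6,101/6) (4,33/2)]
3. After y ≥ 15: [(4,15) (6,15) (6,101/6) (4,33/2)]
4. After y ≤ 19: [(4,15) (6,15) (6,101/6) (4,33/2)]
5. Canonical ring: [(4,15) (6,15) (6,101/6) (4,33/2)]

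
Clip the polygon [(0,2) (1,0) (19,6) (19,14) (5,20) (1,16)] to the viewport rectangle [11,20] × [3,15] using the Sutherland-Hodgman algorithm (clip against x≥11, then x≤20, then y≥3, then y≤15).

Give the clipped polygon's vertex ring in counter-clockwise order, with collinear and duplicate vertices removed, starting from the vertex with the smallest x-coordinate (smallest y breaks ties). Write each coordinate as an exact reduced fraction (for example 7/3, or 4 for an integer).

1. After x ≥ 11: [(11,10/3) (19,6) (19,14) (11,122/7)]
2. After x ≤ 20: [(11,10/3) (19,6) (19,14) (11,122/7)]
3. After y ≥ 3: [(11,10/3) (19,6) (19,14) (11,122/7)]
4. After y ≤ 15: [(11,15) (11,10/3) (19,6) (19,14) (50/3,15)]
5. Canonical ring: [(11,10/3) (19,6) (19,14) (50/3,15) (11,15)]

Clipped polygon: [(11,10/3) (19,6) (19,14) (50/3,15) (11,15)]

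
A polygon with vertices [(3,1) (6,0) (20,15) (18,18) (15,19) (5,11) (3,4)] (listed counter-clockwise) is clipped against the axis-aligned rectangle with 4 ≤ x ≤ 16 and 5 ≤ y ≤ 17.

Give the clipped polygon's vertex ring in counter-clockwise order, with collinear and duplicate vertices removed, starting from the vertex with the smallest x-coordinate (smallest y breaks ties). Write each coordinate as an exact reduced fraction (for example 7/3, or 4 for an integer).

1. After x ≥ 4: [(4,2/3) (6,0) (20,15) (18,18) (15,19) (5,11) (4,15/2)]
2. After x ≤ 16: [(4,2/3) (6,0) (16,75/7) (16,56/3) (15,19) (5,11) (4,15/2)]
3. After y ≥ 5: [(4,5) (32/3,5) (16,75/7) (16,56/3) (15,19) (5,11) (4,15/2)]
4. After y ≤ 17: [(4,5) (32/3,5) (16,75/7) (16,17) (25/2,17) (5,11) (4,15/2)]
5. Canonical ring: [(4,5) (32/3,5) (16,75/7) (16,17) (25/2,17) (5,11) (4,15/2)]

Clipped polygon: [(4,5) (32/3,5) (16,75/7) (16,17) (25/2,17) (5,11) (4,15/2)]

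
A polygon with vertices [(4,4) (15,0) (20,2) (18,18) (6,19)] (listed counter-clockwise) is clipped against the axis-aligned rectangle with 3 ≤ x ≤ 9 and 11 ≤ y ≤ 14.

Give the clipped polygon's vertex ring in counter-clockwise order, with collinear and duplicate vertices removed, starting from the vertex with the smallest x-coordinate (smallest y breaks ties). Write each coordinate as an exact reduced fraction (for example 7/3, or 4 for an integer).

Clipped polygon: [(74/15,11) (9,11) (9,14) (16/3,14)]

1. After x ≥ 3: [(4,4) (15,0) (20,2) (18,18) (6,19)]
2. After x ≤ 9: [(4,4) (9,24/11) (9,75/4) (6,19)]
3. After y ≥ 11: [(74/15,11) (9,11) (9,75/4) (6,19)]
4. After y ≤ 14: [(16/3,14) (74/15,11) (9,11) (9,14)]
5. Canonical ring: [(74/15,11) (9,11) (9,14) (16/3,14)]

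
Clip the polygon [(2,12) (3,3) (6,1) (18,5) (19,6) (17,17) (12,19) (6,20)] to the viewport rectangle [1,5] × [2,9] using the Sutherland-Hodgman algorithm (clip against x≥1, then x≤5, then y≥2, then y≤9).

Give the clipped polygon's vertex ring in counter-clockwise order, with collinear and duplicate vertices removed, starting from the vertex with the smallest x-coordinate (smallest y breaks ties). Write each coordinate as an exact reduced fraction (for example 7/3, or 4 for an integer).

Clipped polygon: [(7/3,9) (3,3) (9/2,2) (5,2) (5,9)]

1. After x ≥ 1: [(2,12) (3,3) (6,1) (18,5) (19,6) (17,17) (12,19) (6,20)]
2. After x ≤ 5: [(5,18) (2,12) (3,3) (5,5/3)]
3. After y ≥ 2: [(5,2) (5,18) (2,12) (3,3) (9/2,2)]
4. After y ≤ 9: [(5,2) (5,9) (7/3,9) (3,3) (9/2,2)]
5. Canonical ring: [(7/3,9) (3,3) (9/2,2) (5,2) (5,9)]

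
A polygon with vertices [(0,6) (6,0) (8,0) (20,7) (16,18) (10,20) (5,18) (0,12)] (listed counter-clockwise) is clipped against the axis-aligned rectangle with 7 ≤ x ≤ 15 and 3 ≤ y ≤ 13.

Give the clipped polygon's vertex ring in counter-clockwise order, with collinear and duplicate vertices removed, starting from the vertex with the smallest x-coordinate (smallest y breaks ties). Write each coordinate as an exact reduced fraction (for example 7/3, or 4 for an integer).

Clipped polygon: [(7,3) (92/7,3) (15,49/12) (15,13) (7,13)]

1. After x ≥ 7: [(7,0) (8,0) (20,7) (16,18) (10,20) (7,94/5)]
2. After x ≤ 15: [(7,0) (8,0) (15,49/12) (15,55/3) (10,20) (7,94/5)]
3. After y ≥ 3: [(7,3) (92/7,3) (15,49/12) (15,55/3) (10,20) (7,94/5)]
4. After y ≤ 13: [(7,13) (7,3) (92/7,3) (15,49/12) (15,13)]
5. Canonical ring: [(7,3) (92/7,3) (15,49/12) (15,13) (7,13)]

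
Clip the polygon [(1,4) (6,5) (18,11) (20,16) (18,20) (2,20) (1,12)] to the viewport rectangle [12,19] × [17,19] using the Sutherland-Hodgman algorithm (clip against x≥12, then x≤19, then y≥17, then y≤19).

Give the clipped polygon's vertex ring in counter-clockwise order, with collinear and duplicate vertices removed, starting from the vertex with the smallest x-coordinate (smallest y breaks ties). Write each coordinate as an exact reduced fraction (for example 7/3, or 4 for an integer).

Clipped polygon: [(12,17) (19,17) (19,18) (37/2,19) (12,19)]

1. After x ≥ 12: [(12,8) (18,11) (20,16) (18,20) (12,20)]
2. After x ≤ 19: [(12,8) (18,11) (19,27/2) (19,18) (18,20) (12,20)]
3. After y ≥ 17: [(12,17) (19,17) (19,18) (18,20) (12,20)]
4. After y ≤ 19: [(12,19) (12,17) (19,17) (19,18) (37/2,19)]
5. Canonical ring: [(12,17) (19,17) (19,18) (37/2,19) (12,19)]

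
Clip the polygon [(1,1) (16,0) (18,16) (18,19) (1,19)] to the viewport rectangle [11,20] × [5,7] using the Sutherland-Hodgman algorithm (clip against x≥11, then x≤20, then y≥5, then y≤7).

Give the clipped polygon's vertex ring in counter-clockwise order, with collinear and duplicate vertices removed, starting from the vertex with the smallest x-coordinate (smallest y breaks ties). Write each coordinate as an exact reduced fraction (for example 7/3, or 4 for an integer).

1. After x ≥ 11: [(11,1/3) (16,0) (18,16) (18,19) (11,19)]
2. After x ≤ 20: [(11,1/3) (16,0) (18,16) (18,19) (11,19)]
3. After y ≥ 5: [(11,5) (133/8,5) (18,16) (18,19) (11,19)]
4. After y ≤ 7: [(11,7) (11,5) (133/8,5) (135/8,7)]
5. Canonical ring: [(11,5) (133/8,5) (135/8,7) (11,7)]

Clipped polygon: [(11,5) (133/8,5) (135/8,7) (11,7)]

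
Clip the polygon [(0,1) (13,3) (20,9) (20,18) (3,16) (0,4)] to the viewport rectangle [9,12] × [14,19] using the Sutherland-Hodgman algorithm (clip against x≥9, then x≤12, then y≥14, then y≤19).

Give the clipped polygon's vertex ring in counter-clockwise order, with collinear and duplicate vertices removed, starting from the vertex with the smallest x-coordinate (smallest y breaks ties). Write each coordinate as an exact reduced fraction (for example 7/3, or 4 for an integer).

1. After x ≥ 9: [(9,31/13) (13,3) (20,9) (20,18) (9,284/17)]
2. After x ≤ 12: [(9,31/13) (12,37/13) (12,290/17) (9,284/17)]
3. After y ≥ 14: [(9,14) (12,14) (12,290/17) (9,284/17)]
4. After y ≤ 19: [(9,14) (12,14) (12,290/17) (9,284/17)]
5. Canonical ring: [(9,14) (12,14) (12,290/17) (9,284/17)]

Clipped polygon: [(9,14) (12,14) (12,290/17) (9,284/17)]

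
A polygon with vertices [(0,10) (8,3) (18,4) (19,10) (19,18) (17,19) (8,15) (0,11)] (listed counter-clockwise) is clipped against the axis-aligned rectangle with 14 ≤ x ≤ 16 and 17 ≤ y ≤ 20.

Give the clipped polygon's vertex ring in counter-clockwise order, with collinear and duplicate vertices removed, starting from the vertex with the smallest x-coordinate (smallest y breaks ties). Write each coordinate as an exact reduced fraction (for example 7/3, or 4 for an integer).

Clipped polygon: [(14,17) (16,17) (16,167/9) (14,53/3)]

1. After x ≥ 14: [(14,18/5) (18,4) (19,10) (19,18) (17,19) (14,53/3)]
2. After x ≤ 16: [(14,18/5) (16,19/5) (16,167/9) (14,53/3)]
3. After y ≥ 17: [(14,17) (16,17) (16,167/9) (14,53/3)]
4. After y ≤ 20: [(14,17) (16,17) (16,167/9) (14,53/3)]
5. Canonical ring: [(14,17) (16,17) (16,167/9) (14,53/3)]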